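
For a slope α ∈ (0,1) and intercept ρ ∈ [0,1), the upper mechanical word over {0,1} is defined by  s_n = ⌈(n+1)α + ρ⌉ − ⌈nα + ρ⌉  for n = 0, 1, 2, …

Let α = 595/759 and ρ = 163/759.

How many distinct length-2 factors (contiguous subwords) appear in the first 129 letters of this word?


3

t_n = ⌈(n·595+163)/759⌉ for n = 0 … 129:
  n=0…9: ⌈163/759⌉=1 ⌈758/759⌉=1 ⌈1353/759⌉=2 ⌈1948/759⌉=3 ⌈2543/759⌉=4 ⌈3138/759⌉=5 ⌈3733/759⌉=5 ⌈4328/759⌉=6 ⌈4923/759⌉=7 ⌈5518/759⌉=8
  n=10…19: ⌈6113/759⌉=9 ⌈6708/759⌉=9 ⌈7303/759⌉=10 ⌈7898/759⌉=11 ⌈8493/759⌉=12 ⌈9088/759⌉=12 ⌈9683/759⌉=13 ⌈10278/759⌉=14 ⌈10873/759⌉=15 ⌈11468/759⌉=16
  n=20…29: ⌈12063/759⌉=16 ⌈12658/759⌉=17 ⌈13253/759⌉=18 ⌈13848/759⌉=19 ⌈14443/759⌉=20 ⌈15038/759⌉=20 ⌈15633/759⌉=21 ⌈16228/759⌉=22 ⌈16823/759⌉=23 ⌈17418/759⌉=23
  n=30…39: ⌈18013/759⌉=24 ⌈18608/759⌉=25 ⌈19203/759⌉=26 ⌈19798/759⌉=27 ⌈20393/759⌉=27 ⌈20988/759⌉=28 ⌈21583/759⌉=29 ⌈22178/759⌉=30 ⌈22773/759⌉=31 ⌈23368/759⌉=31
  n=40…49: ⌈23963/759⌉=32 ⌈24558/759⌉=33 ⌈25153/759⌉=34 ⌈25748/759⌉=34 ⌈26343/759⌉=35 ⌈26938/759⌉=36 ⌈27533/759⌉=37 ⌈28128/759⌉=38 ⌈28723/759⌉=38 ⌈29318/759⌉=39
  n=50…59: ⌈29913/759⌉=40 ⌈30508/759⌉=41 ⌈31103/759⌉=41 ⌈31698/759⌉=42 ⌈32293/759⌉=43 ⌈32888/759⌉=44 ⌈33483/759⌉=45 ⌈34078/759⌉=45 ⌈34673/759⌉=46 ⌈35268/759⌉=47
  n=60…69: ⌈35863/759⌉=48 ⌈36458/759⌉=49 ⌈37053/759⌉=49 ⌈37648/759⌉=50 ⌈38243/759⌉=51 ⌈38838/759⌉=52 ⌈39433/759⌉=52 ⌈40028/759⌉=53 ⌈40623/759⌉=54 ⌈41218/759⌉=55
  n=70…79: ⌈41813/759⌉=56 ⌈42408/759⌉=56 ⌈43003/759⌉=57 ⌈43598/759⌉=58 ⌈44193/759⌉=59 ⌈44788/759⌉=60 ⌈45383/759⌉=60 ⌈45978/759⌉=61 ⌈46573/759⌉=62 ⌈47168/759⌉=63
  n=80…89: ⌈47763/759⌉=63 ⌈48358/759⌉=64 ⌈48953/759⌉=65 ⌈49548/759⌉=66 ⌈50143/759⌉=67 ⌈50738/759⌉=67 ⌈51333/759⌉=68 ⌈51928/759⌉=69 ⌈52523/759⌉=70 ⌈53118/759⌉=70
  n=90…99: ⌈53713/759⌉=71 ⌈54308/759⌉=72 ⌈54903/759⌉=73 ⌈55498/759⌉=74 ⌈56093/759⌉=74 ⌈56688/759⌉=75 ⌈57283/759⌉=76 ⌈57878/759⌉=77 ⌈58473/759⌉=78 ⌈59068/759⌉=78
  n=100…109: ⌈59663/759⌉=79 ⌈60258/759⌉=80 ⌈60853/759⌉=81 ⌈61448/759⌉=81 ⌈62043/759⌉=82 ⌈62638/759⌉=83 ⌈63233/759⌉=84 ⌈63828/759⌉=85 ⌈64423/759⌉=85 ⌈65018/759⌉=86
  n=110…119: ⌈65613/759⌉=87 ⌈66208/759⌉=88 ⌈66803/759⌉=89 ⌈67398/759⌉=89 ⌈67993/759⌉=90 ⌈68588/759⌉=91 ⌈69183/759⌉=92 ⌈69778/759⌉=92 ⌈70373/759⌉=93 ⌈70968/759⌉=94
  n=120…129: ⌈71563/759⌉=95 ⌈72158/759⌉=96 ⌈72753/759⌉=96 ⌈73348/759⌉=97 ⌈73943/759⌉=98 ⌈74538/759⌉=99 ⌈75133/759⌉=99 ⌈75728/759⌉=100 ⌈76323/759⌉=101 ⌈76918/759⌉=102
s_n = t_(n+1) − t_n for n = 0 … 128 gives
prefix = 011110111101110111101111011101111011110111011110111011110111101110111101111011101111011101111011110111011110111101110111101110111
slide a length-2 window over [0..1] … [127..128] (128 windows); first occurrence of each distinct factor:
  [  0..  1] 01
  [  1..  2] 11
  [  4..  5] 10
  (the other 125 windows repeat one of these)
distinct factors: {01, 10, 11}
count = 3  (Sturmian bound for length 2 is 3)


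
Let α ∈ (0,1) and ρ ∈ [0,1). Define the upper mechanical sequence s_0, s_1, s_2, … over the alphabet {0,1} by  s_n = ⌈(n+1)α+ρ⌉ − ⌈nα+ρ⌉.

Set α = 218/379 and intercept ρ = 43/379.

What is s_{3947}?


0

(n+1)α + ρ = (3948·218 + 43) / 379 = 860707/379
nα + ρ     = (3947·218 + 43) / 379 = 860489/379
⌈860707/379⌉ = 2271,  ⌈860489/379⌉ = 2271
s_{3947} = 2271 − 2271 = 0


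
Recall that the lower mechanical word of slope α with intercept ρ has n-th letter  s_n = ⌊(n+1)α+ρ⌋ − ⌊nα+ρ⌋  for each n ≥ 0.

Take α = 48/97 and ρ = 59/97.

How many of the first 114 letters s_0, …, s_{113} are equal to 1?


57

#1s = Σ_{n=0}^{113} s_n = Σ_{n=0}^{113} (⌊(n+1)α+ρ⌋ − ⌊nα+ρ⌋)
the sum telescopes: every ⌊nα+ρ⌋ with 0 < n < 114 appears once with + and once with −, leaving ⌊114α+ρ⌋ − ⌊0·α+ρ⌋
114α + ρ = (114·48 + 59) / 97 = 5531/97
ρ = 59/97
⌊5531/97⌋ = 57,  ⌊59/97⌋ = 0
#1s = 57 − 0 = 57


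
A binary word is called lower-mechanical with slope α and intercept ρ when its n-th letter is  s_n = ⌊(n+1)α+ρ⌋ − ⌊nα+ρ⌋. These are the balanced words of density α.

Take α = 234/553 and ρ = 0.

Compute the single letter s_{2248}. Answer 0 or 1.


0

(n+1)α + ρ = (2249·234) / 553 = 526266/553
nα + ρ     = (2248·234) / 553 = 526032/553
⌊526266/553⌋ = 951,  ⌊526032/553⌋ = 951
s_{2248} = 951 − 951 = 0


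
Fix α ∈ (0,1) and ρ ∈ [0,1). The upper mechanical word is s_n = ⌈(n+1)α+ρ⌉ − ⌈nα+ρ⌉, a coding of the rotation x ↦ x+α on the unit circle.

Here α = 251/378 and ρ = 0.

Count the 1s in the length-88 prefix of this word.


59

#1s = Σ_{n=0}^{87} s_n = Σ_{n=0}^{87} (⌈(n+1)α+ρ⌉ − ⌈nα+ρ⌉)
the sum telescopes: every ⌈nα+ρ⌉ with 0 < n < 88 appears once with + and once with −, leaving ⌈88α+ρ⌉ − ⌈0·α+ρ⌉
88α + ρ = (88·251) / 378 = 22088/378
ρ = 0/378
⌈22088/378⌉ = 59,  ⌈0/378⌉ = 0
#1s = 59 − 0 = 59


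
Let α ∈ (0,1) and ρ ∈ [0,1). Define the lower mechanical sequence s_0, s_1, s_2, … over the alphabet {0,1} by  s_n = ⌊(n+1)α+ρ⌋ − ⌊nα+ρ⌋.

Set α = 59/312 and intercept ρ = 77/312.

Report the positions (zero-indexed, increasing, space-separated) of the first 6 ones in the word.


3 9 14 19 25 30

n=0: ⌊136/312⌋−⌊77/312⌋ = 0−0 = 0
n=1: ⌊195/312⌋−⌊136/312⌋ = 0−0 = 0
n=2: ⌊254/312⌋−⌊195/312⌋ = 0−0 = 0
n=3: ⌊313/312⌋−⌊254/312⌋ = 1−0 = 1  ← one
n=4: ⌊372/312⌋−⌊313/312⌋ = 1−1 = 0
n=5: ⌊431/312⌋−⌊372/312⌋ = 1−1 = 0
n=6: ⌊490/312⌋−⌊431/312⌋ = 1−1 = 0
n=7: ⌊549/312⌋−⌊490/312⌋ = 1−1 = 0
n=8: ⌊608/312⌋−⌊549/312⌋ = 1−1 = 0
n=9: ⌊667/312⌋−⌊608/312⌋ = 2−1 = 1  ← one
n=10: ⌊726/312⌋−⌊667/312⌋ = 2−2 = 0
n=11: ⌊785/312⌋−⌊726/312⌋ = 2−2 = 0
n=12: ⌊844/312⌋−⌊785/312⌋ = 2−2 = 0
n=13: ⌊903/312⌋−⌊844/312⌋ = 2−2 = 0
n=14: ⌊962/312⌋−⌊903/312⌋ = 3−2 = 1  ← one
n=15: ⌊1021/312⌋−⌊962/312⌋ = 3−3 = 0
n=16: ⌊1080/312⌋−⌊1021/312⌋ = 3−3 = 0
n=17: ⌊1139/312⌋−⌊1080/312⌋ = 3−3 = 0
n=18: ⌊1198/312⌋−⌊1139/312⌋ = 3−3 = 0
n=19: ⌊1257/312⌋−⌊1198/312⌋ = 4−3 = 1  ← one
n=20: ⌊1316/312⌋−⌊1257/312⌋ = 4−4 = 0
n=21: ⌊1375/312⌋−⌊1316/312⌋ = 4−4 = 0
n=22: ⌊1434/312⌋−⌊1375/312⌋ = 4−4 = 0
n=23: ⌊1493/312⌋−⌊1434/312⌋ = 4−4 = 0
n=24: ⌊1552/312⌋−⌊1493/312⌋ = 4−4 = 0
n=25: ⌊1611/312⌋−⌊1552/312⌋ = 5−4 = 1  ← one
n=26: ⌊1670/312⌋−⌊1611/312⌋ = 5−5 = 0
n=27: ⌊1729/312⌋−⌊1670/312⌋ = 5−5 = 0
n=28: ⌊1788/312⌋−⌊1729/312⌋ = 5−5 = 0
n=29: ⌊1847/312⌋−⌊1788/312⌋ = 5−5 = 0
n=30: ⌊1906/312⌋−⌊1847/312⌋ = 6−5 = 1  ← one
positions of the first 6 ones: 3 9 14 19 25 30


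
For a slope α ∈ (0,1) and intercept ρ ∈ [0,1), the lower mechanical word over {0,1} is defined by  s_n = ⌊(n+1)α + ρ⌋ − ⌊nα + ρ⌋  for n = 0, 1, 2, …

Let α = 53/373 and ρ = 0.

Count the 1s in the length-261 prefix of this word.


#1s = Σ_{n=0}^{260} s_n = Σ_{n=0}^{260} (⌊(n+1)α+ρ⌋ − ⌊nα+ρ⌋)
the sum telescopes: every ⌊nα+ρ⌋ with 0 < n < 261 appears once with + and once with −, leaving ⌊261α+ρ⌋ − ⌊0·α+ρ⌋
261α + ρ = (261·53) / 373 = 13833/373
ρ = 0/373
⌊13833/373⌋ = 37,  ⌊0/373⌋ = 0
#1s = 37 − 0 = 37

37


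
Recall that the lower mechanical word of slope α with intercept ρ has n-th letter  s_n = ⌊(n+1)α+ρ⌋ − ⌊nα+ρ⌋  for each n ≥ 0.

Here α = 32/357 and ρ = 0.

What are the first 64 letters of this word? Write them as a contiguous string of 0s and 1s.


n=0: ⌊(1·32)/357⌋ − ⌊(0·32)/357⌋ = ⌊32/357⌋ − ⌊0/357⌋ = 0 − 0 = 0
n=1: ⌊(2·32)/357⌋ − ⌊(1·32)/357⌋ = ⌊64/357⌋ − ⌊32/357⌋ = 0 − 0 = 0
n=2: ⌊(3·32)/357⌋ − ⌊(2·32)/357⌋ = ⌊96/357⌋ − ⌊64/357⌋ = 0 − 0 = 0
n=3: ⌊(4·32)/357⌋ − ⌊(3·32)/357⌋ = ⌊128/357⌋ − ⌊96/357⌋ = 0 − 0 = 0
n=4: ⌊(5·32)/357⌋ − ⌊(4·32)/357⌋ = ⌊160/357⌋ − ⌊128/357⌋ = 0 − 0 = 0
n=5: ⌊(6·32)/357⌋ − ⌊(5·32)/357⌋ = ⌊192/357⌋ − ⌊160/357⌋ = 0 − 0 = 0
n=6: ⌊(7·32)/357⌋ − ⌊(6·32)/357⌋ = ⌊224/357⌋ − ⌊192/357⌋ = 0 − 0 = 0
n=7: ⌊(8·32)/357⌋ − ⌊(7·32)/357⌋ = ⌊256/357⌋ − ⌊224/357⌋ = 0 − 0 = 0
n=8: ⌊(9·32)/357⌋ − ⌊(8·32)/357⌋ = ⌊288/357⌋ − ⌊256/357⌋ = 0 − 0 = 0
n=9: ⌊(10·32)/357⌋ − ⌊(9·32)/357⌋ = ⌊320/357⌋ − ⌊288/357⌋ = 0 − 0 = 0
n=10: ⌊(11·32)/357⌋ − ⌊(10·32)/357⌋ = ⌊352/357⌋ − ⌊320/357⌋ = 0 − 0 = 0
n=11: ⌊(12·32)/357⌋ − ⌊(11·32)/357⌋ = ⌊384/357⌋ − ⌊352/357⌋ = 1 − 0 = 1
n=12: ⌊(13·32)/357⌋ − ⌊(12·32)/357⌋ = ⌊416/357⌋ − ⌊384/357⌋ = 1 − 1 = 0
n=13: ⌊(14·32)/357⌋ − ⌊(13·32)/357⌋ = ⌊448/357⌋ − ⌊416/357⌋ = 1 − 1 = 0
n=14: ⌊(15·32)/357⌋ − ⌊(14·32)/357⌋ = ⌊480/357⌋ − ⌊448/357⌋ = 1 − 1 = 0
n=15: ⌊(16·32)/357⌋ − ⌊(15·32)/357⌋ = ⌊512/357⌋ − ⌊480/357⌋ = 1 − 1 = 0
n=16: ⌊(17·32)/357⌋ − ⌊(16·32)/357⌋ = ⌊544/357⌋ − ⌊512/357⌋ = 1 − 1 = 0
n=17: ⌊(18·32)/357⌋ − ⌊(17·32)/357⌋ = ⌊576/357⌋ − ⌊544/357⌋ = 1 − 1 = 0
n=18: ⌊(19·32)/357⌋ − ⌊(18·32)/357⌋ = ⌊608/357⌋ − ⌊576/357⌋ = 1 − 1 = 0
n=19: ⌊(20·32)/357⌋ − ⌊(19·32)/357⌋ = ⌊640/357⌋ − ⌊608/357⌋ = 1 − 1 = 0
n=20: ⌊(21·32)/357⌋ − ⌊(20·32)/357⌋ = ⌊672/357⌋ − ⌊640/357⌋ = 1 − 1 = 0
n=21: ⌊(22·32)/357⌋ − ⌊(21·32)/357⌋ = ⌊704/357⌋ − ⌊672/357⌋ = 1 − 1 = 0
n=22: ⌊(23·32)/357⌋ − ⌊(22·32)/357⌋ = ⌊736/357⌋ − ⌊704/357⌋ = 2 − 1 = 1
n=23: ⌊(24·32)/357⌋ − ⌊(23·32)/357⌋ = ⌊768/357⌋ − ⌊736/357⌋ = 2 − 2 = 0
n=24: ⌊(25·32)/357⌋ − ⌊(24·32)/357⌋ = ⌊800/357⌋ − ⌊768/357⌋ = 2 − 2 = 0
n=25: ⌊(26·32)/357⌋ − ⌊(25·32)/357⌋ = ⌊832/357⌋ − ⌊800/357⌋ = 2 − 2 = 0
n=26: ⌊(27·32)/357⌋ − ⌊(26·32)/357⌋ = ⌊864/357⌋ − ⌊832/357⌋ = 2 − 2 = 0
n=27: ⌊(28·32)/357⌋ − ⌊(27·32)/357⌋ = ⌊896/357⌋ − ⌊864/357⌋ = 2 − 2 = 0
n=28: ⌊(29·32)/357⌋ − ⌊(28·32)/357⌋ = ⌊928/357⌋ − ⌊896/357⌋ = 2 − 2 = 0
n=29: ⌊(30·32)/357⌋ − ⌊(29·32)/357⌋ = ⌊960/357⌋ − ⌊928/357⌋ = 2 − 2 = 0
n=30: ⌊(31·32)/357⌋ − ⌊(30·32)/357⌋ = ⌊992/357⌋ − ⌊960/357⌋ = 2 − 2 = 0
n=31: ⌊(32·32)/357⌋ − ⌊(31·32)/357⌋ = ⌊1024/357⌋ − ⌊992/357⌋ = 2 − 2 = 0
n=32: ⌊(33·32)/357⌋ − ⌊(32·32)/357⌋ = ⌊1056/357⌋ − ⌊1024/357⌋ = 2 − 2 = 0
n=33: ⌊(34·32)/357⌋ − ⌊(33·32)/357⌋ = ⌊1088/357⌋ − ⌊1056/357⌋ = 3 − 2 = 1
n=34: ⌊(35·32)/357⌋ − ⌊(34·32)/357⌋ = ⌊1120/357⌋ − ⌊1088/357⌋ = 3 − 3 = 0
n=35: ⌊(36·32)/357⌋ − ⌊(35·32)/357⌋ = ⌊1152/357⌋ − ⌊1120/357⌋ = 3 − 3 = 0
n=36: ⌊(37·32)/357⌋ − ⌊(36·32)/357⌋ = ⌊1184/357⌋ − ⌊1152/357⌋ = 3 − 3 = 0
n=37: ⌊(38·32)/357⌋ − ⌊(37·32)/357⌋ = ⌊1216/357⌋ − ⌊1184/357⌋ = 3 − 3 = 0
n=38: ⌊(39·32)/357⌋ − ⌊(38·32)/357⌋ = ⌊1248/357⌋ − ⌊1216/357⌋ = 3 − 3 = 0
n=39: ⌊(40·32)/357⌋ − ⌊(39·32)/357⌋ = ⌊1280/357⌋ − ⌊1248/357⌋ = 3 − 3 = 0
n=40: ⌊(41·32)/357⌋ − ⌊(40·32)/357⌋ = ⌊1312/357⌋ − ⌊1280/357⌋ = 3 − 3 = 0
n=41: ⌊(42·32)/357⌋ − ⌊(41·32)/357⌋ = ⌊1344/357⌋ − ⌊1312/357⌋ = 3 − 3 = 0
n=42: ⌊(43·32)/357⌋ − ⌊(42·32)/357⌋ = ⌊1376/357⌋ − ⌊1344/357⌋ = 3 − 3 = 0
n=43: ⌊(44·32)/357⌋ − ⌊(43·32)/357⌋ = ⌊1408/357⌋ − ⌊1376/357⌋ = 3 − 3 = 0
n=44: ⌊(45·32)/357⌋ − ⌊(44·32)/357⌋ = ⌊1440/357⌋ − ⌊1408/357⌋ = 4 − 3 = 1
n=45: ⌊(46·32)/357⌋ − ⌊(45·32)/357⌋ = ⌊1472/357⌋ − ⌊1440/357⌋ = 4 − 4 = 0
n=46: ⌊(47·32)/357⌋ − ⌊(46·32)/357⌋ = ⌊1504/357⌋ − ⌊1472/357⌋ = 4 − 4 = 0
n=47: ⌊(48·32)/357⌋ − ⌊(47·32)/357⌋ = ⌊1536/357⌋ − ⌊1504/357⌋ = 4 − 4 = 0
n=48: ⌊(49·32)/357⌋ − ⌊(48·32)/357⌋ = ⌊1568/357⌋ − ⌊1536/357⌋ = 4 − 4 = 0
n=49: ⌊(50·32)/357⌋ − ⌊(49·32)/357⌋ = ⌊1600/357⌋ − ⌊1568/357⌋ = 4 − 4 = 0
n=50: ⌊(51·32)/357⌋ − ⌊(50·32)/357⌋ = ⌊1632/357⌋ − ⌊1600/357⌋ = 4 − 4 = 0
n=51: ⌊(52·32)/357⌋ − ⌊(51·32)/357⌋ = ⌊1664/357⌋ − ⌊1632/357⌋ = 4 − 4 = 0
n=52: ⌊(53·32)/357⌋ − ⌊(52·32)/357⌋ = ⌊1696/357⌋ − ⌊1664/357⌋ = 4 − 4 = 0
n=53: ⌊(54·32)/357⌋ − ⌊(53·32)/357⌋ = ⌊1728/357⌋ − ⌊1696/357⌋ = 4 − 4 = 0
n=54: ⌊(55·32)/357⌋ − ⌊(54·32)/357⌋ = ⌊1760/357⌋ − ⌊1728/357⌋ = 4 − 4 = 0
n=55: ⌊(56·32)/357⌋ − ⌊(55·32)/357⌋ = ⌊1792/357⌋ − ⌊1760/357⌋ = 5 − 4 = 1
n=56: ⌊(57·32)/357⌋ − ⌊(56·32)/357⌋ = ⌊1824/357⌋ − ⌊1792/357⌋ = 5 − 5 = 0
n=57: ⌊(58·32)/357⌋ − ⌊(57·32)/357⌋ = ⌊1856/357⌋ − ⌊1824/357⌋ = 5 − 5 = 0
n=58: ⌊(59·32)/357⌋ − ⌊(58·32)/357⌋ = ⌊1888/357⌋ − ⌊1856/357⌋ = 5 − 5 = 0
n=59: ⌊(60·32)/357⌋ − ⌊(59·32)/357⌋ = ⌊1920/357⌋ − ⌊1888/357⌋ = 5 − 5 = 0
n=60: ⌊(61·32)/357⌋ − ⌊(60·32)/357⌋ = ⌊1952/357⌋ − ⌊1920/357⌋ = 5 − 5 = 0
n=61: ⌊(62·32)/357⌋ − ⌊(61·32)/357⌋ = ⌊1984/357⌋ − ⌊1952/357⌋ = 5 − 5 = 0
n=62: ⌊(63·32)/357⌋ − ⌊(62·32)/357⌋ = ⌊2016/357⌋ − ⌊1984/357⌋ = 5 − 5 = 0
n=63: ⌊(64·32)/357⌋ − ⌊(63·32)/357⌋ = ⌊2048/357⌋ − ⌊2016/357⌋ = 5 − 5 = 0

0000000000010000000000100000000001000000000010000000000100000000


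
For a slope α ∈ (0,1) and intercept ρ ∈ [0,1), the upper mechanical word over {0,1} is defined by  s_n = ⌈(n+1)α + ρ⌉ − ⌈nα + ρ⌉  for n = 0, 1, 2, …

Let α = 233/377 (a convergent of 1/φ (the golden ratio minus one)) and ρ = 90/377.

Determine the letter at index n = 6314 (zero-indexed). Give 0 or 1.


(n+1)α + ρ = (6315·233 + 90) / 377 = 1471485/377
nα + ρ     = (6314·233 + 90) / 377 = 1471252/377
⌈1471485/377⌉ = 3904,  ⌈1471252/377⌉ = 3903
s_{6314} = 3904 − 3903 = 1

1


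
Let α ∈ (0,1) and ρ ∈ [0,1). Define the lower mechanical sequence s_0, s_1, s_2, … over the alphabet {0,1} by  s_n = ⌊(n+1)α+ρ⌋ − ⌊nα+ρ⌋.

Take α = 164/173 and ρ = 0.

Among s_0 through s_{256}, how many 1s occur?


#1s = Σ_{n=0}^{256} s_n = Σ_{n=0}^{256} (⌊(n+1)α+ρ⌋ − ⌊nα+ρ⌋)
the sum telescopes: every ⌊nα+ρ⌋ with 0 < n < 257 appears once with + and once with −, leaving ⌊257α+ρ⌋ − ⌊0·α+ρ⌋
257α + ρ = (257·164) / 173 = 42148/173
ρ = 0/173
⌊42148/173⌋ = 243,  ⌊0/173⌋ = 0
#1s = 243 − 0 = 243

243


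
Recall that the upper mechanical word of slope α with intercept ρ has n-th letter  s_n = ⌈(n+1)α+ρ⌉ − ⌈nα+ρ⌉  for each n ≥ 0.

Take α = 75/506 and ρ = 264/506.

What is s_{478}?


0

(n+1)α + ρ = (479·75 + 264) / 506 = 36189/506
nα + ρ     = (478·75 + 264) / 506 = 36114/506
⌈36189/506⌉ = 72,  ⌈36114/506⌉ = 72
s_{478} = 72 − 72 = 0


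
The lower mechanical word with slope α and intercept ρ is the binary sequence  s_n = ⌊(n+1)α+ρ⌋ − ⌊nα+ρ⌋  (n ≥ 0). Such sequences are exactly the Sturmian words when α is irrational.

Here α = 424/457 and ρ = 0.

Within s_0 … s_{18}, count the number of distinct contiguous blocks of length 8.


t_n = ⌊(n·424)/457⌋ for n = 0 … 19:
  n=0…9: ⌊0/457⌋=0 ⌊424/457⌋=0 ⌊848/457⌋=1 ⌊1272/457⌋=2 ⌊1696/457⌋=3 ⌊2120/457⌋=4 ⌊2544/457⌋=5 ⌊2968/457⌋=6 ⌊3392/457⌋=7 ⌊3816/457⌋=8
  n=10…19: ⌊4240/457⌋=9 ⌊4664/457⌋=10 ⌊5088/457⌋=11 ⌊5512/457⌋=12 ⌊5936/457⌋=12 ⌊6360/457⌋=13 ⌊6784/457⌋=14 ⌊7208/457⌋=15 ⌊7632/457⌋=16 ⌊8056/457⌋=17
s_n = t_(n+1) − t_n for n = 0 … 18 gives
prefix = 0111111111111011111
slide a length-8 window over [0..7] … [11..18] (12 windows); first occurrence of each distinct factor:
  [  0..  7] 01111111
  [  1..  8] 11111111
  [  6.. 13] 11111110
  [  7.. 14] 11111101
  [  8.. 15] 11111011
  [  9.. 16] 11110111
  [ 10.. 17] 11101111
  [ 11.. 18] 11011111
  (the other 4 windows repeat one of these)
distinct factors: {01111111, 11011111, 11101111, 11110111, 11111011, 11111101, 11111110, 11111111}
count = 8  (Sturmian bound for length 8 is 9)

8


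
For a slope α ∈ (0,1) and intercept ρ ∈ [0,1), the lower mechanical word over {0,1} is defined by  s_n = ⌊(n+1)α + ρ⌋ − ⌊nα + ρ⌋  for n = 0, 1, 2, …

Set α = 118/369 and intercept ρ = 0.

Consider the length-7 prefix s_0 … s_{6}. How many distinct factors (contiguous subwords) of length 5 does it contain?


3

t_n = ⌊(n·118)/369⌋ for n = 0 … 7:
  n=0…7: ⌊0/369⌋=0 ⌊118/369⌋=0 ⌊236/369⌋=0 ⌊354/369⌋=0 ⌊472/369⌋=1 ⌊590/369⌋=1 ⌊708/369⌋=1 ⌊826/369⌋=2
s_n = t_(n+1) − t_n for n = 0 … 6 gives
prefix = 0001001
slide a length-5 window over [0..4] … [2..6] (3 windows); first occurrence of each distinct factor:
  [  0..  4] 00010
  [  1..  5] 00100
  [  2..  6] 01001
distinct factors: {00010, 00100, 01001}
count = 3  (Sturmian bound for length 5 is 6)


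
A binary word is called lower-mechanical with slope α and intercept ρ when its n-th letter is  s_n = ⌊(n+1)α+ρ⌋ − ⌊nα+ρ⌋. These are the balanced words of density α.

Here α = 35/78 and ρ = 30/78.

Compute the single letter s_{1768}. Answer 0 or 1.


(n+1)α + ρ = (1769·35 + 30) / 78 = 61945/78
nα + ρ     = (1768·35 + 30) / 78 = 61910/78
⌊61945/78⌋ = 794,  ⌊61910/78⌋ = 793
s_{1768} = 794 − 793 = 1

1


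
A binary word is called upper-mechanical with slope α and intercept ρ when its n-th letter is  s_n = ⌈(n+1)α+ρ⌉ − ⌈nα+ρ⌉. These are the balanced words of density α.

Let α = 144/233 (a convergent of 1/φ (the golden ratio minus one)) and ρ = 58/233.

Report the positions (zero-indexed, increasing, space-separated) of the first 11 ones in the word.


n=0: ⌈202/233⌉−⌈58/233⌉ = 1−1 = 0
n=1: ⌈346/233⌉−⌈202/233⌉ = 2−1 = 1  ← one
n=2: ⌈490/233⌉−⌈346/233⌉ = 3−2 = 1  ← one
n=3: ⌈634/233⌉−⌈490/233⌉ = 3−3 = 0
n=4: ⌈778/233⌉−⌈634/233⌉ = 4−3 = 1  ← one
n=5: ⌈922/233⌉−⌈778/233⌉ = 4−4 = 0
n=6: ⌈1066/233⌉−⌈922/233⌉ = 5−4 = 1  ← one
n=7: ⌈1210/233⌉−⌈1066/233⌉ = 6−5 = 1  ← one
n=8: ⌈1354/233⌉−⌈1210/233⌉ = 6−6 = 0
n=9: ⌈1498/233⌉−⌈1354/233⌉ = 7−6 = 1  ← one
n=10: ⌈1642/233⌉−⌈1498/233⌉ = 8−7 = 1  ← one
n=11: ⌈1786/233⌉−⌈1642/233⌉ = 8−8 = 0
n=12: ⌈1930/233⌉−⌈1786/233⌉ = 9−8 = 1  ← one
n=13: ⌈2074/233⌉−⌈1930/233⌉ = 9−9 = 0
n=14: ⌈2218/233⌉−⌈2074/233⌉ = 10−9 = 1  ← one
n=15: ⌈2362/233⌉−⌈2218/233⌉ = 11−10 = 1  ← one
n=16: ⌈2506/233⌉−⌈2362/233⌉ = 11−11 = 0
n=17: ⌈2650/233⌉−⌈2506/233⌉ = 12−11 = 1  ← one
positions of the first 11 ones: 1 2 4 6 7 9 10 12 14 15 17

1 2 4 6 7 9 10 12 14 15 17


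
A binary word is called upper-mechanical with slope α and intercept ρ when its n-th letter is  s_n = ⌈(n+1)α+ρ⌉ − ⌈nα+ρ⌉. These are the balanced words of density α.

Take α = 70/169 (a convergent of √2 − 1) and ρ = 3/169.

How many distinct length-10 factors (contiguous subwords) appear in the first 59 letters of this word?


t_n = ⌈(n·70+3)/169⌉ for n = 0 … 59:
  n=0…9: ⌈3/169⌉=1 ⌈73/169⌉=1 ⌈143/169⌉=1 ⌈213/169⌉=2 ⌈283/169⌉=2 ⌈353/169⌉=3 ⌈423/169⌉=3 ⌈493/169⌉=3 ⌈563/169⌉=4 ⌈633/169⌉=4
  n=10…19: ⌈703/169⌉=5 ⌈773/169⌉=5 ⌈843/169⌉=5 ⌈913/169⌉=6 ⌈983/169⌉=6 ⌈1053/169⌉=7 ⌈1123/169⌉=7 ⌈1193/169⌉=8 ⌈1263/169⌉=8 ⌈1333/169⌉=8
  n=20…29: ⌈1403/169⌉=9 ⌈1473/169⌉=9 ⌈1543/169⌉=10 ⌈1613/169⌉=10 ⌈1683/169⌉=10 ⌈1753/169⌉=11 ⌈1823/169⌉=11 ⌈1893/169⌉=12 ⌈1963/169⌉=12 ⌈2033/169⌉=13
  n=30…39: ⌈2103/169⌉=13 ⌈2173/169⌉=13 ⌈2243/169⌉=14 ⌈2313/169⌉=14 ⌈2383/169⌉=15 ⌈2453/169⌉=15 ⌈2523/169⌉=15 ⌈2593/169⌉=16 ⌈2663/169⌉=16 ⌈2733/169⌉=17
  n=40…49: ⌈2803/169⌉=17 ⌈2873/169⌉=17 ⌈2943/169⌉=18 ⌈3013/169⌉=18 ⌈3083/169⌉=19 ⌈3153/169⌉=19 ⌈3223/169⌉=20 ⌈3293/169⌉=20 ⌈3363/169⌉=20 ⌈3433/169⌉=21
  n=50…59: ⌈3503/169⌉=21 ⌈3573/169⌉=22 ⌈3643/169⌉=22 ⌈3713/169⌉=22 ⌈3783/169⌉=23 ⌈3853/169⌉=23 ⌈3923/169⌉=24 ⌈3993/169⌉=24 ⌈4063/169⌉=25 ⌈4133/169⌉=25
s_n = t_(n+1) − t_n for n = 0 … 58 gives
prefix = 00101001010010101001010010101001010010100101010010100101010
slide a length-10 window over [0..9] … [49..58] (50 windows); first occurrence of each distinct factor:
  [  0..  9] 0010100101
  [  1.. 10] 0101001010
  [  2.. 11] 1010010100
  [  3.. 12] 0100101001
  [  4.. 13] 1001010010
  [  7.. 16] 1010010101
  [  8.. 17] 0100101010
  [  9.. 18] 1001010100
  [ 10.. 19] 0010101001
  [ 11.. 20] 0101010010
  [ 12.. 21] 1010100101
  (the other 39 windows repeat one of these)
distinct factors: {0010100101, 0010101001, 0100101001, 0100101010, 0101001010, 0101010010, 1001010010, 1001010100, 1010010100, 1010010101, 1010100101}
count = 11  (Sturmian bound for length 10 is 11)

11


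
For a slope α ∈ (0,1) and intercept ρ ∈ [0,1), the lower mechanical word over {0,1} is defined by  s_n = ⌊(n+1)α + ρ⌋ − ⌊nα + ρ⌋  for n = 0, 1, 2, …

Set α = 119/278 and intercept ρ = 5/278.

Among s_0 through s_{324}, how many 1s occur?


139

#1s = Σ_{n=0}^{324} s_n = Σ_{n=0}^{324} (⌊(n+1)α+ρ⌋ − ⌊nα+ρ⌋)
the sum telescopes: every ⌊nα+ρ⌋ with 0 < n < 325 appears once with + and once with −, leaving ⌊325α+ρ⌋ − ⌊0·α+ρ⌋
325α + ρ = (325·119 + 5) / 278 = 38680/278
ρ = 5/278
⌊38680/278⌋ = 139,  ⌊5/278⌋ = 0
#1s = 139 − 0 = 139


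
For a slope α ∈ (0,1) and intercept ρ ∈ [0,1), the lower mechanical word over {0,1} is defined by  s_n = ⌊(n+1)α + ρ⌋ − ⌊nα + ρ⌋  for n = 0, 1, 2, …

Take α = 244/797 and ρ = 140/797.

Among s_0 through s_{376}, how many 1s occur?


#1s = Σ_{n=0}^{376} s_n = Σ_{n=0}^{376} (⌊(n+1)α+ρ⌋ − ⌊nα+ρ⌋)
the sum telescopes: every ⌊nα+ρ⌋ with 0 < n < 377 appears once with + and once with −, leaving ⌊377α+ρ⌋ − ⌊0·α+ρ⌋
377α + ρ = (377·244 + 140) / 797 = 92128/797
ρ = 140/797
⌊92128/797⌋ = 115,  ⌊140/797⌋ = 0
#1s = 115 − 0 = 115

115


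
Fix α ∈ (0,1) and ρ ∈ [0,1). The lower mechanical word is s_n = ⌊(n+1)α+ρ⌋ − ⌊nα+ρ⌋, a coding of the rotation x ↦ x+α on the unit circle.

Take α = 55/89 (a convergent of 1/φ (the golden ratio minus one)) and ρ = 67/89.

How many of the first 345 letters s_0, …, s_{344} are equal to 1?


213

#1s = Σ_{n=0}^{344} s_n = Σ_{n=0}^{344} (⌊(n+1)α+ρ⌋ − ⌊nα+ρ⌋)
the sum telescopes: every ⌊nα+ρ⌋ with 0 < n < 345 appears once with + and once with −, leaving ⌊345α+ρ⌋ − ⌊0·α+ρ⌋
345α + ρ = (345·55 + 67) / 89 = 19042/89
ρ = 67/89
⌊19042/89⌋ = 213,  ⌊67/89⌋ = 0
#1s = 213 − 0 = 213


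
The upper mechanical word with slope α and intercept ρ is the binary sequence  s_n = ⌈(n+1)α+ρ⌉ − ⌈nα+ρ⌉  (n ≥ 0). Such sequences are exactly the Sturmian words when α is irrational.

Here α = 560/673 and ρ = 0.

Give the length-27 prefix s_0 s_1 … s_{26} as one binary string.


n=0: ⌈(1·560)/673⌉ − ⌈(0·560)/673⌉ = ⌈560/673⌉ − ⌈0/673⌉ = 1 − 0 = 1
n=1: ⌈(2·560)/673⌉ − ⌈(1·560)/673⌉ = ⌈1120/673⌉ − ⌈560/673⌉ = 2 − 1 = 1
n=2: ⌈(3·560)/673⌉ − ⌈(2·560)/673⌉ = ⌈1680/673⌉ − ⌈1120/673⌉ = 3 − 2 = 1
n=3: ⌈(4·560)/673⌉ − ⌈(3·560)/673⌉ = ⌈2240/673⌉ − ⌈1680/673⌉ = 4 − 3 = 1
n=4: ⌈(5·560)/673⌉ − ⌈(4·560)/673⌉ = ⌈2800/673⌉ − ⌈2240/673⌉ = 5 − 4 = 1
n=5: ⌈(6·560)/673⌉ − ⌈(5·560)/673⌉ = ⌈3360/673⌉ − ⌈2800/673⌉ = 5 − 5 = 0
n=6: ⌈(7·560)/673⌉ − ⌈(6·560)/673⌉ = ⌈3920/673⌉ − ⌈3360/673⌉ = 6 − 5 = 1
n=7: ⌈(8·560)/673⌉ − ⌈(7·560)/673⌉ = ⌈4480/673⌉ − ⌈3920/673⌉ = 7 − 6 = 1
n=8: ⌈(9·560)/673⌉ − ⌈(8·560)/673⌉ = ⌈5040/673⌉ − ⌈4480/673⌉ = 8 − 7 = 1
n=9: ⌈(10·560)/673⌉ − ⌈(9·560)/673⌉ = ⌈5600/673⌉ − ⌈5040/673⌉ = 9 − 8 = 1
n=10: ⌈(11·560)/673⌉ − ⌈(10·560)/673⌉ = ⌈6160/673⌉ − ⌈5600/673⌉ = 10 − 9 = 1
n=11: ⌈(12·560)/673⌉ − ⌈(11·560)/673⌉ = ⌈6720/673⌉ − ⌈6160/673⌉ = 10 − 10 = 0
n=12: ⌈(13·560)/673⌉ − ⌈(12·560)/673⌉ = ⌈7280/673⌉ − ⌈6720/673⌉ = 11 − 10 = 1
n=13: ⌈(14·560)/673⌉ − ⌈(13·560)/673⌉ = ⌈7840/673⌉ − ⌈7280/673⌉ = 12 − 11 = 1
n=14: ⌈(15·560)/673⌉ − ⌈(14·560)/673⌉ = ⌈8400/673⌉ − ⌈7840/673⌉ = 13 − 12 = 1
n=15: ⌈(16·560)/673⌉ − ⌈(15·560)/673⌉ = ⌈8960/673⌉ − ⌈8400/673⌉ = 14 − 13 = 1
n=16: ⌈(17·560)/673⌉ − ⌈(16·560)/673⌉ = ⌈9520/673⌉ − ⌈8960/673⌉ = 15 − 14 = 1
n=17: ⌈(18·560)/673⌉ − ⌈(17·560)/673⌉ = ⌈10080/673⌉ − ⌈9520/673⌉ = 15 − 15 = 0
n=18: ⌈(19·560)/673⌉ − ⌈(18·560)/673⌉ = ⌈10640/673⌉ − ⌈10080/673⌉ = 16 − 15 = 1
n=19: ⌈(20·560)/673⌉ − ⌈(19·560)/673⌉ = ⌈11200/673⌉ − ⌈10640/673⌉ = 17 − 16 = 1
n=20: ⌈(21·560)/673⌉ − ⌈(20·560)/673⌉ = ⌈11760/673⌉ − ⌈11200/673⌉ = 18 − 17 = 1
n=21: ⌈(22·560)/673⌉ − ⌈(21·560)/673⌉ = ⌈12320/673⌉ − ⌈11760/673⌉ = 19 − 18 = 1
n=22: ⌈(23·560)/673⌉ − ⌈(22·560)/673⌉ = ⌈12880/673⌉ − ⌈12320/673⌉ = 20 − 19 = 1
n=23: ⌈(24·560)/673⌉ − ⌈(23·560)/673⌉ = ⌈13440/673⌉ − ⌈12880/673⌉ = 20 − 20 = 0
n=24: ⌈(25·560)/673⌉ − ⌈(24·560)/673⌉ = ⌈14000/673⌉ − ⌈13440/673⌉ = 21 − 20 = 1
n=25: ⌈(26·560)/673⌉ − ⌈(25·560)/673⌉ = ⌈14560/673⌉ − ⌈14000/673⌉ = 22 − 21 = 1
n=26: ⌈(27·560)/673⌉ − ⌈(26·560)/673⌉ = ⌈15120/673⌉ − ⌈14560/673⌉ = 23 − 22 = 1

111110111110111110111110111


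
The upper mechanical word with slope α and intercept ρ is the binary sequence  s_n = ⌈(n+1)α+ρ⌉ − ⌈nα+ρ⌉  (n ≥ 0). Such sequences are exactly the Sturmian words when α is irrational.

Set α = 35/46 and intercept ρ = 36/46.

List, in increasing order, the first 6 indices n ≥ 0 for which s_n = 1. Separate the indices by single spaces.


0 1 2 4 5 6

n=0: ⌈71/46⌉−⌈36/46⌉ = 2−1 = 1  ← one
n=1: ⌈106/46⌉−⌈71/46⌉ = 3−2 = 1  ← one
n=2: ⌈141/46⌉−⌈106/46⌉ = 4−3 = 1  ← one
n=3: ⌈176/46⌉−⌈141/46⌉ = 4−4 = 0
n=4: ⌈211/46⌉−⌈176/46⌉ = 5−4 = 1  ← one
n=5: ⌈246/46⌉−⌈211/46⌉ = 6−5 = 1  ← one
n=6: ⌈281/46⌉−⌈246/46⌉ = 7−6 = 1  ← one
positions of the first 6 ones: 0 1 2 4 5 6


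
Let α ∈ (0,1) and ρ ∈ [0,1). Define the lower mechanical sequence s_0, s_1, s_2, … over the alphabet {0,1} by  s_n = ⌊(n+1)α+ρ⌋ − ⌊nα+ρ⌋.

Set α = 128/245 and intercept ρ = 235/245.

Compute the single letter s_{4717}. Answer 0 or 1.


0

(n+1)α + ρ = (4718·128 + 235) / 245 = 604139/245
nα + ρ     = (4717·128 + 235) / 245 = 604011/245
⌊604139/245⌋ = 2465,  ⌊604011/245⌋ = 2465
s_{4717} = 2465 − 2465 = 0


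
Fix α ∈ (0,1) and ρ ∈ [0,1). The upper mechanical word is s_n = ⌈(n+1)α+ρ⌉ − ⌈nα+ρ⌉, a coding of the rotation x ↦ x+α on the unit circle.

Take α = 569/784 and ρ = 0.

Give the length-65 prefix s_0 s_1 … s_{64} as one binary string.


11101110110111011101101110111011011101110110111011101101110110111

n=0: ⌈(1·569)/784⌉ − ⌈(0·569)/784⌉ = ⌈569/784⌉ − ⌈0/784⌉ = 1 − 0 = 1
n=1: ⌈(2·569)/784⌉ − ⌈(1·569)/784⌉ = ⌈1138/784⌉ − ⌈569/784⌉ = 2 − 1 = 1
n=2: ⌈(3·569)/784⌉ − ⌈(2·569)/784⌉ = ⌈1707/784⌉ − ⌈1138/784⌉ = 3 − 2 = 1
n=3: ⌈(4·569)/784⌉ − ⌈(3·569)/784⌉ = ⌈2276/784⌉ − ⌈1707/784⌉ = 3 − 3 = 0
n=4: ⌈(5·569)/784⌉ − ⌈(4·569)/784⌉ = ⌈2845/784⌉ − ⌈2276/784⌉ = 4 − 3 = 1
n=5: ⌈(6·569)/784⌉ − ⌈(5·569)/784⌉ = ⌈3414/784⌉ − ⌈2845/784⌉ = 5 − 4 = 1
n=6: ⌈(7·569)/784⌉ − ⌈(6·569)/784⌉ = ⌈3983/784⌉ − ⌈3414/784⌉ = 6 − 5 = 1
n=7: ⌈(8·569)/784⌉ − ⌈(7·569)/784⌉ = ⌈4552/784⌉ − ⌈3983/784⌉ = 6 − 6 = 0
n=8: ⌈(9·569)/784⌉ − ⌈(8·569)/784⌉ = ⌈5121/784⌉ − ⌈4552/784⌉ = 7 − 6 = 1
n=9: ⌈(10·569)/784⌉ − ⌈(9·569)/784⌉ = ⌈5690/784⌉ − ⌈5121/784⌉ = 8 − 7 = 1
n=10: ⌈(11·569)/784⌉ − ⌈(10·569)/784⌉ = ⌈6259/784⌉ − ⌈5690/784⌉ = 8 − 8 = 0
n=11: ⌈(12·569)/784⌉ − ⌈(11·569)/784⌉ = ⌈6828/784⌉ − ⌈6259/784⌉ = 9 − 8 = 1
n=12: ⌈(13·569)/784⌉ − ⌈(12·569)/784⌉ = ⌈7397/784⌉ − ⌈6828/784⌉ = 10 − 9 = 1
n=13: ⌈(14·569)/784⌉ − ⌈(13·569)/784⌉ = ⌈7966/784⌉ − ⌈7397/784⌉ = 11 − 10 = 1
n=14: ⌈(15·569)/784⌉ − ⌈(14·569)/784⌉ = ⌈8535/784⌉ − ⌈7966/784⌉ = 11 − 11 = 0
n=15: ⌈(16·569)/784⌉ − ⌈(15·569)/784⌉ = ⌈9104/784⌉ − ⌈8535/784⌉ = 12 − 11 = 1
n=16: ⌈(17·569)/784⌉ − ⌈(16·569)/784⌉ = ⌈9673/784⌉ − ⌈9104/784⌉ = 13 − 12 = 1
n=17: ⌈(18·569)/784⌉ − ⌈(17·569)/784⌉ = ⌈10242/784⌉ − ⌈9673/784⌉ = 14 − 13 = 1
n=18: ⌈(19·569)/784⌉ − ⌈(18·569)/784⌉ = ⌈10811/784⌉ − ⌈10242/784⌉ = 14 − 14 = 0
n=19: ⌈(20·569)/784⌉ − ⌈(19·569)/784⌉ = ⌈11380/784⌉ − ⌈10811/784⌉ = 15 − 14 = 1
n=20: ⌈(21·569)/784⌉ − ⌈(20·569)/784⌉ = ⌈11949/784⌉ − ⌈11380/784⌉ = 16 − 15 = 1
n=21: ⌈(22·569)/784⌉ − ⌈(21·569)/784⌉ = ⌈12518/784⌉ − ⌈11949/784⌉ = 16 − 16 = 0
n=22: ⌈(23·569)/784⌉ − ⌈(22·569)/784⌉ = ⌈13087/784⌉ − ⌈12518/784⌉ = 17 − 16 = 1
n=23: ⌈(24·569)/784⌉ − ⌈(23·569)/784⌉ = ⌈13656/784⌉ − ⌈13087/784⌉ = 18 − 17 = 1
n=24: ⌈(25·569)/784⌉ − ⌈(24·569)/784⌉ = ⌈14225/784⌉ − ⌈13656/784⌉ = 19 − 18 = 1
n=25: ⌈(26·569)/784⌉ − ⌈(25·569)/784⌉ = ⌈14794/784⌉ − ⌈14225/784⌉ = 19 − 19 = 0
n=26: ⌈(27·569)/784⌉ − ⌈(26·569)/784⌉ = ⌈15363/784⌉ − ⌈14794/784⌉ = 20 − 19 = 1
n=27: ⌈(28·569)/784⌉ − ⌈(27·569)/784⌉ = ⌈15932/784⌉ − ⌈15363/784⌉ = 21 − 20 = 1
n=28: ⌈(29·569)/784⌉ − ⌈(28·569)/784⌉ = ⌈16501/784⌉ − ⌈15932/784⌉ = 22 − 21 = 1
n=29: ⌈(30·569)/784⌉ − ⌈(29·569)/784⌉ = ⌈17070/784⌉ − ⌈16501/784⌉ = 22 − 22 = 0
n=30: ⌈(31·569)/784⌉ − ⌈(30·569)/784⌉ = ⌈17639/784⌉ − ⌈17070/784⌉ = 23 − 22 = 1
n=31: ⌈(32·569)/784⌉ − ⌈(31·569)/784⌉ = ⌈18208/784⌉ − ⌈17639/784⌉ = 24 − 23 = 1
n=32: ⌈(33·569)/784⌉ − ⌈(32·569)/784⌉ = ⌈18777/784⌉ − ⌈18208/784⌉ = 24 − 24 = 0
n=33: ⌈(34·569)/784⌉ − ⌈(33·569)/784⌉ = ⌈19346/784⌉ − ⌈18777/784⌉ = 25 − 24 = 1
n=34: ⌈(35·569)/784⌉ − ⌈(34·569)/784⌉ = ⌈19915/784⌉ − ⌈19346/784⌉ = 26 − 25 = 1
n=35: ⌈(36·569)/784⌉ − ⌈(35·569)/784⌉ = ⌈20484/784⌉ − ⌈19915/784⌉ = 27 − 26 = 1
n=36: ⌈(37·569)/784⌉ − ⌈(36·569)/784⌉ = ⌈21053/784⌉ − ⌈20484/784⌉ = 27 − 27 = 0
n=37: ⌈(38·569)/784⌉ − ⌈(37·569)/784⌉ = ⌈21622/784⌉ − ⌈21053/784⌉ = 28 − 27 = 1
n=38: ⌈(39·569)/784⌉ − ⌈(38·569)/784⌉ = ⌈22191/784⌉ − ⌈21622/784⌉ = 29 − 28 = 1
n=39: ⌈(40·569)/784⌉ − ⌈(39·569)/784⌉ = ⌈22760/784⌉ − ⌈22191/784⌉ = 30 − 29 = 1
n=40: ⌈(41·569)/784⌉ − ⌈(40·569)/784⌉ = ⌈23329/784⌉ − ⌈22760/784⌉ = 30 − 30 = 0
n=41: ⌈(42·569)/784⌉ − ⌈(41·569)/784⌉ = ⌈23898/784⌉ − ⌈23329/784⌉ = 31 − 30 = 1
n=42: ⌈(43·569)/784⌉ − ⌈(42·569)/784⌉ = ⌈24467/784⌉ − ⌈23898/784⌉ = 32 − 31 = 1
n=43: ⌈(44·569)/784⌉ − ⌈(43·569)/784⌉ = ⌈25036/784⌉ − ⌈24467/784⌉ = 32 − 32 = 0
n=44: ⌈(45·569)/784⌉ − ⌈(44·569)/784⌉ = ⌈25605/784⌉ − ⌈25036/784⌉ = 33 − 32 = 1
n=45: ⌈(46·569)/784⌉ − ⌈(45·569)/784⌉ = ⌈26174/784⌉ − ⌈25605/784⌉ = 34 − 33 = 1
n=46: ⌈(47·569)/784⌉ − ⌈(46·569)/784⌉ = ⌈26743/784⌉ − ⌈26174/784⌉ = 35 − 34 = 1
n=47: ⌈(48·569)/784⌉ − ⌈(47·569)/784⌉ = ⌈27312/784⌉ − ⌈26743/784⌉ = 35 − 35 = 0
n=48: ⌈(49·569)/784⌉ − ⌈(48·569)/784⌉ = ⌈27881/784⌉ − ⌈27312/784⌉ = 36 − 35 = 1
n=49: ⌈(50·569)/784⌉ − ⌈(49·569)/784⌉ = ⌈28450/784⌉ − ⌈27881/784⌉ = 37 − 36 = 1
n=50: ⌈(51·569)/784⌉ − ⌈(50·569)/784⌉ = ⌈29019/784⌉ − ⌈28450/784⌉ = 38 − 37 = 1
n=51: ⌈(52·569)/784⌉ − ⌈(51·569)/784⌉ = ⌈29588/784⌉ − ⌈29019/784⌉ = 38 − 38 = 0
n=52: ⌈(53·569)/784⌉ − ⌈(52·569)/784⌉ = ⌈30157/784⌉ − ⌈29588/784⌉ = 39 − 38 = 1
n=53: ⌈(54·569)/784⌉ − ⌈(53·569)/784⌉ = ⌈30726/784⌉ − ⌈30157/784⌉ = 40 − 39 = 1
n=54: ⌈(55·569)/784⌉ − ⌈(54·569)/784⌉ = ⌈31295/784⌉ − ⌈30726/784⌉ = 40 − 40 = 0
n=55: ⌈(56·569)/784⌉ − ⌈(55·569)/784⌉ = ⌈31864/784⌉ − ⌈31295/784⌉ = 41 − 40 = 1
n=56: ⌈(57·569)/784⌉ − ⌈(56·569)/784⌉ = ⌈32433/784⌉ − ⌈31864/784⌉ = 42 − 41 = 1
n=57: ⌈(58·569)/784⌉ − ⌈(57·569)/784⌉ = ⌈33002/784⌉ − ⌈32433/784⌉ = 43 − 42 = 1
n=58: ⌈(59·569)/784⌉ − ⌈(58·569)/784⌉ = ⌈33571/784⌉ − ⌈33002/784⌉ = 43 − 43 = 0
n=59: ⌈(60·569)/784⌉ − ⌈(59·569)/784⌉ = ⌈34140/784⌉ − ⌈33571/784⌉ = 44 − 43 = 1
n=60: ⌈(61·569)/784⌉ − ⌈(60·569)/784⌉ = ⌈34709/784⌉ − ⌈34140/784⌉ = 45 − 44 = 1
n=61: ⌈(62·569)/784⌉ − ⌈(61·569)/784⌉ = ⌈35278/784⌉ − ⌈34709/784⌉ = 45 − 45 = 0
n=62: ⌈(63·569)/784⌉ − ⌈(62·569)/784⌉ = ⌈35847/784⌉ − ⌈35278/784⌉ = 46 − 45 = 1
n=63: ⌈(64·569)/784⌉ − ⌈(63·569)/784⌉ = ⌈36416/784⌉ − ⌈35847/784⌉ = 47 − 46 = 1
n=64: ⌈(65·569)/784⌉ − ⌈(64·569)/784⌉ = ⌈36985/784⌉ − ⌈36416/784⌉ = 48 − 47 = 1


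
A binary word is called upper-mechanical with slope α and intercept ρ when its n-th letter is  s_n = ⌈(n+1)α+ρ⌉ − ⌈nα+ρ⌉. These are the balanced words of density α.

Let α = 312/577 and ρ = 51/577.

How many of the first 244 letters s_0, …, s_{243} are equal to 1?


#1s = Σ_{n=0}^{243} s_n = Σ_{n=0}^{243} (⌈(n+1)α+ρ⌉ − ⌈nα+ρ⌉)
the sum telescopes: every ⌈nα+ρ⌉ with 0 < n < 244 appears once with + and once with −, leaving ⌈244α+ρ⌉ − ⌈0·α+ρ⌉
244α + ρ = (244·312 + 51) / 577 = 76179/577
ρ = 51/577
⌈76179/577⌉ = 133,  ⌈51/577⌉ = 1
#1s = 133 − 1 = 132

132


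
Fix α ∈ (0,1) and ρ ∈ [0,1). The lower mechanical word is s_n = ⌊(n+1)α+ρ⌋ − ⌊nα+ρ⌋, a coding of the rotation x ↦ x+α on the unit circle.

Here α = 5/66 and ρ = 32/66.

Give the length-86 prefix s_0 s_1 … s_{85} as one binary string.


n=0: ⌊(1·5+32)/66⌋ − ⌊(0·5+32)/66⌋ = ⌊37/66⌋ − ⌊32/66⌋ = 0 − 0 = 0
n=1: ⌊(2·5+32)/66⌋ − ⌊(1·5+32)/66⌋ = ⌊42/66⌋ − ⌊37/66⌋ = 0 − 0 = 0
n=2: ⌊(3·5+32)/66⌋ − ⌊(2·5+32)/66⌋ = ⌊47/66⌋ − ⌊42/66⌋ = 0 − 0 = 0
n=3: ⌊(4·5+32)/66⌋ − ⌊(3·5+32)/66⌋ = ⌊52/66⌋ − ⌊47/66⌋ = 0 − 0 = 0
n=4: ⌊(5·5+32)/66⌋ − ⌊(4·5+32)/66⌋ = ⌊57/66⌋ − ⌊52/66⌋ = 0 − 0 = 0
n=5: ⌊(6·5+32)/66⌋ − ⌊(5·5+32)/66⌋ = ⌊62/66⌋ − ⌊57/66⌋ = 0 − 0 = 0
n=6: ⌊(7·5+32)/66⌋ − ⌊(6·5+32)/66⌋ = ⌊67/66⌋ − ⌊62/66⌋ = 1 − 0 = 1
n=7: ⌊(8·5+32)/66⌋ − ⌊(7·5+32)/66⌋ = ⌊72/66⌋ − ⌊67/66⌋ = 1 − 1 = 0
n=8: ⌊(9·5+32)/66⌋ − ⌊(8·5+32)/66⌋ = ⌊77/66⌋ − ⌊72/66⌋ = 1 − 1 = 0
n=9: ⌊(10·5+32)/66⌋ − ⌊(9·5+32)/66⌋ = ⌊82/66⌋ − ⌊77/66⌋ = 1 − 1 = 0
n=10: ⌊(11·5+32)/66⌋ − ⌊(10·5+32)/66⌋ = ⌊87/66⌋ − ⌊82/66⌋ = 1 − 1 = 0
n=11: ⌊(12·5+32)/66⌋ − ⌊(11·5+32)/66⌋ = ⌊92/66⌋ − ⌊87/66⌋ = 1 − 1 = 0
n=12: ⌊(13·5+32)/66⌋ − ⌊(12·5+32)/66⌋ = ⌊97/66⌋ − ⌊92/66⌋ = 1 − 1 = 0
n=13: ⌊(14·5+32)/66⌋ − ⌊(13·5+32)/66⌋ = ⌊102/66⌋ − ⌊97/66⌋ = 1 − 1 = 0
n=14: ⌊(15·5+32)/66⌋ − ⌊(14·5+32)/66⌋ = ⌊107/66⌋ − ⌊102/66⌋ = 1 − 1 = 0
n=15: ⌊(16·5+32)/66⌋ − ⌊(15·5+32)/66⌋ = ⌊112/66⌋ − ⌊107/66⌋ = 1 − 1 = 0
n=16: ⌊(17·5+32)/66⌋ − ⌊(16·5+32)/66⌋ = ⌊117/66⌋ − ⌊112/66⌋ = 1 − 1 = 0
n=17: ⌊(18·5+32)/66⌋ − ⌊(17·5+32)/66⌋ = ⌊122/66⌋ − ⌊117/66⌋ = 1 − 1 = 0
n=18: ⌊(19·5+32)/66⌋ − ⌊(18·5+32)/66⌋ = ⌊127/66⌋ − ⌊122/66⌋ = 1 − 1 = 0
n=19: ⌊(20·5+32)/66⌋ − ⌊(19·5+32)/66⌋ = ⌊132/66⌋ − ⌊127/66⌋ = 2 − 1 = 1
n=20: ⌊(21·5+32)/66⌋ − ⌊(20·5+32)/66⌋ = ⌊137/66⌋ − ⌊132/66⌋ = 2 − 2 = 0
n=21: ⌊(22·5+32)/66⌋ − ⌊(21·5+32)/66⌋ = ⌊142/66⌋ − ⌊137/66⌋ = 2 − 2 = 0
n=22: ⌊(23·5+32)/66⌋ − ⌊(22·5+32)/66⌋ = ⌊147/66⌋ − ⌊142/66⌋ = 2 − 2 = 0
n=23: ⌊(24·5+32)/66⌋ − ⌊(23·5+32)/66⌋ = ⌊152/66⌋ − ⌊147/66⌋ = 2 − 2 = 0
n=24: ⌊(25·5+32)/66⌋ − ⌊(24·5+32)/66⌋ = ⌊157/66⌋ − ⌊152/66⌋ = 2 − 2 = 0
n=25: ⌊(26·5+32)/66⌋ − ⌊(25·5+32)/66⌋ = ⌊162/66⌋ − ⌊157/66⌋ = 2 − 2 = 0
n=26: ⌊(27·5+32)/66⌋ − ⌊(26·5+32)/66⌋ = ⌊167/66⌋ − ⌊162/66⌋ = 2 − 2 = 0
n=27: ⌊(28·5+32)/66⌋ − ⌊(27·5+32)/66⌋ = ⌊172/66⌋ − ⌊167/66⌋ = 2 − 2 = 0
n=28: ⌊(29·5+32)/66⌋ − ⌊(28·5+32)/66⌋ = ⌊177/66⌋ − ⌊172/66⌋ = 2 − 2 = 0
n=29: ⌊(30·5+32)/66⌋ − ⌊(29·5+32)/66⌋ = ⌊182/66⌋ − ⌊177/66⌋ = 2 − 2 = 0
n=30: ⌊(31·5+32)/66⌋ − ⌊(30·5+32)/66⌋ = ⌊187/66⌋ − ⌊182/66⌋ = 2 − 2 = 0
n=31: ⌊(32·5+32)/66⌋ − ⌊(31·5+32)/66⌋ = ⌊192/66⌋ − ⌊187/66⌋ = 2 − 2 = 0
n=32: ⌊(33·5+32)/66⌋ − ⌊(32·5+32)/66⌋ = ⌊197/66⌋ − ⌊192/66⌋ = 2 − 2 = 0
n=33: ⌊(34·5+32)/66⌋ − ⌊(33·5+32)/66⌋ = ⌊202/66⌋ − ⌊197/66⌋ = 3 − 2 = 1
n=34: ⌊(35·5+32)/66⌋ − ⌊(34·5+32)/66⌋ = ⌊207/66⌋ − ⌊202/66⌋ = 3 − 3 = 0
n=35: ⌊(36·5+32)/66⌋ − ⌊(35·5+32)/66⌋ = ⌊212/66⌋ − ⌊207/66⌋ = 3 − 3 = 0
n=36: ⌊(37·5+32)/66⌋ − ⌊(36·5+32)/66⌋ = ⌊217/66⌋ − ⌊212/66⌋ = 3 − 3 = 0
n=37: ⌊(38·5+32)/66⌋ − ⌊(37·5+32)/66⌋ = ⌊222/66⌋ − ⌊217/66⌋ = 3 − 3 = 0
n=38: ⌊(39·5+32)/66⌋ − ⌊(38·5+32)/66⌋ = ⌊227/66⌋ − ⌊222/66⌋ = 3 − 3 = 0
n=39: ⌊(40·5+32)/66⌋ − ⌊(39·5+32)/66⌋ = ⌊232/66⌋ − ⌊227/66⌋ = 3 − 3 = 0
n=40: ⌊(41·5+32)/66⌋ − ⌊(40·5+32)/66⌋ = ⌊237/66⌋ − ⌊232/66⌋ = 3 − 3 = 0
n=41: ⌊(42·5+32)/66⌋ − ⌊(41·5+32)/66⌋ = ⌊242/66⌋ − ⌊237/66⌋ = 3 − 3 = 0
n=42: ⌊(43·5+32)/66⌋ − ⌊(42·5+32)/66⌋ = ⌊247/66⌋ − ⌊242/66⌋ = 3 − 3 = 0
n=43: ⌊(44·5+32)/66⌋ − ⌊(43·5+32)/66⌋ = ⌊252/66⌋ − ⌊247/66⌋ = 3 − 3 = 0
n=44: ⌊(45·5+32)/66⌋ − ⌊(44·5+32)/66⌋ = ⌊257/66⌋ − ⌊252/66⌋ = 3 − 3 = 0
n=45: ⌊(46·5+32)/66⌋ − ⌊(45·5+32)/66⌋ = ⌊262/66⌋ − ⌊257/66⌋ = 3 − 3 = 0
n=46: ⌊(47·5+32)/66⌋ − ⌊(46·5+32)/66⌋ = ⌊267/66⌋ − ⌊262/66⌋ = 4 − 3 = 1
n=47: ⌊(48·5+32)/66⌋ − ⌊(47·5+32)/66⌋ = ⌊272/66⌋ − ⌊267/66⌋ = 4 − 4 = 0
n=48: ⌊(49·5+32)/66⌋ − ⌊(48·5+32)/66⌋ = ⌊277/66⌋ − ⌊272/66⌋ = 4 − 4 = 0
n=49: ⌊(50·5+32)/66⌋ − ⌊(49·5+32)/66⌋ = ⌊282/66⌋ − ⌊277/66⌋ = 4 − 4 = 0
n=50: ⌊(51·5+32)/66⌋ − ⌊(50·5+32)/66⌋ = ⌊287/66⌋ − ⌊282/66⌋ = 4 − 4 = 0
n=51: ⌊(52·5+32)/66⌋ − ⌊(51·5+32)/66⌋ = ⌊292/66⌋ − ⌊287/66⌋ = 4 − 4 = 0
n=52: ⌊(53·5+32)/66⌋ − ⌊(52·5+32)/66⌋ = ⌊297/66⌋ − ⌊292/66⌋ = 4 − 4 = 0
n=53: ⌊(54·5+32)/66⌋ − ⌊(53·5+32)/66⌋ = ⌊302/66⌋ − ⌊297/66⌋ = 4 − 4 = 0
n=54: ⌊(55·5+32)/66⌋ − ⌊(54·5+32)/66⌋ = ⌊307/66⌋ − ⌊302/66⌋ = 4 − 4 = 0
n=55: ⌊(56·5+32)/66⌋ − ⌊(55·5+32)/66⌋ = ⌊312/66⌋ − ⌊307/66⌋ = 4 − 4 = 0
n=56: ⌊(57·5+32)/66⌋ − ⌊(56·5+32)/66⌋ = ⌊317/66⌋ − ⌊312/66⌋ = 4 − 4 = 0
n=57: ⌊(58·5+32)/66⌋ − ⌊(57·5+32)/66⌋ = ⌊322/66⌋ − ⌊317/66⌋ = 4 − 4 = 0
n=58: ⌊(59·5+32)/66⌋ − ⌊(58·5+32)/66⌋ = ⌊327/66⌋ − ⌊322/66⌋ = 4 − 4 = 0
n=59: ⌊(60·5+32)/66⌋ − ⌊(59·5+32)/66⌋ = ⌊332/66⌋ − ⌊327/66⌋ = 5 − 4 = 1
n=60: ⌊(61·5+32)/66⌋ − ⌊(60·5+32)/66⌋ = ⌊337/66⌋ − ⌊332/66⌋ = 5 − 5 = 0
n=61: ⌊(62·5+32)/66⌋ − ⌊(61·5+32)/66⌋ = ⌊342/66⌋ − ⌊337/66⌋ = 5 − 5 = 0
n=62: ⌊(63·5+32)/66⌋ − ⌊(62·5+32)/66⌋ = ⌊347/66⌋ − ⌊342/66⌋ = 5 − 5 = 0
n=63: ⌊(64·5+32)/66⌋ − ⌊(63·5+32)/66⌋ = ⌊352/66⌋ − ⌊347/66⌋ = 5 − 5 = 0
n=64: ⌊(65·5+32)/66⌋ − ⌊(64·5+32)/66⌋ = ⌊357/66⌋ − ⌊352/66⌋ = 5 − 5 = 0
n=65: ⌊(66·5+32)/66⌋ − ⌊(65·5+32)/66⌋ = ⌊362/66⌋ − ⌊357/66⌋ = 5 − 5 = 0
n=66: ⌊(67·5+32)/66⌋ − ⌊(66·5+32)/66⌋ = ⌊367/66⌋ − ⌊362/66⌋ = 5 − 5 = 0
n=67: ⌊(68·5+32)/66⌋ − ⌊(67·5+32)/66⌋ = ⌊372/66⌋ − ⌊367/66⌋ = 5 − 5 = 0
n=68: ⌊(69·5+32)/66⌋ − ⌊(68·5+32)/66⌋ = ⌊377/66⌋ − ⌊372/66⌋ = 5 − 5 = 0
n=69: ⌊(70·5+32)/66⌋ − ⌊(69·5+32)/66⌋ = ⌊382/66⌋ − ⌊377/66⌋ = 5 − 5 = 0
n=70: ⌊(71·5+32)/66⌋ − ⌊(70·5+32)/66⌋ = ⌊387/66⌋ − ⌊382/66⌋ = 5 − 5 = 0
n=71: ⌊(72·5+32)/66⌋ − ⌊(71·5+32)/66⌋ = ⌊392/66⌋ − ⌊387/66⌋ = 5 − 5 = 0
n=72: ⌊(73·5+32)/66⌋ − ⌊(72·5+32)/66⌋ = ⌊397/66⌋ − ⌊392/66⌋ = 6 − 5 = 1
n=73: ⌊(74·5+32)/66⌋ − ⌊(73·5+32)/66⌋ = ⌊402/66⌋ − ⌊397/66⌋ = 6 − 6 = 0
n=74: ⌊(75·5+32)/66⌋ − ⌊(74·5+32)/66⌋ = ⌊407/66⌋ − ⌊402/66⌋ = 6 − 6 = 0
n=75: ⌊(76·5+32)/66⌋ − ⌊(75·5+32)/66⌋ = ⌊412/66⌋ − ⌊407/66⌋ = 6 − 6 = 0
n=76: ⌊(77·5+32)/66⌋ − ⌊(76·5+32)/66⌋ = ⌊417/66⌋ − ⌊412/66⌋ = 6 − 6 = 0
n=77: ⌊(78·5+32)/66⌋ − ⌊(77·5+32)/66⌋ = ⌊422/66⌋ − ⌊417/66⌋ = 6 − 6 = 0
n=78: ⌊(79·5+32)/66⌋ − ⌊(78·5+32)/66⌋ = ⌊427/66⌋ − ⌊422/66⌋ = 6 − 6 = 0
n=79: ⌊(80·5+32)/66⌋ − ⌊(79·5+32)/66⌋ = ⌊432/66⌋ − ⌊427/66⌋ = 6 − 6 = 0
n=80: ⌊(81·5+32)/66⌋ − ⌊(80·5+32)/66⌋ = ⌊437/66⌋ − ⌊432/66⌋ = 6 − 6 = 0
n=81: ⌊(82·5+32)/66⌋ − ⌊(81·5+32)/66⌋ = ⌊442/66⌋ − ⌊437/66⌋ = 6 − 6 = 0
n=82: ⌊(83·5+32)/66⌋ − ⌊(82·5+32)/66⌋ = ⌊447/66⌋ − ⌊442/66⌋ = 6 − 6 = 0
n=83: ⌊(84·5+32)/66⌋ − ⌊(83·5+32)/66⌋ = ⌊452/66⌋ − ⌊447/66⌋ = 6 − 6 = 0
n=84: ⌊(85·5+32)/66⌋ − ⌊(84·5+32)/66⌋ = ⌊457/66⌋ − ⌊452/66⌋ = 6 − 6 = 0
n=85: ⌊(86·5+32)/66⌋ − ⌊(85·5+32)/66⌋ = ⌊462/66⌋ − ⌊457/66⌋ = 7 − 6 = 1

00000010000000000001000000000000010000000000001000000000000100000000000010000000000001
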